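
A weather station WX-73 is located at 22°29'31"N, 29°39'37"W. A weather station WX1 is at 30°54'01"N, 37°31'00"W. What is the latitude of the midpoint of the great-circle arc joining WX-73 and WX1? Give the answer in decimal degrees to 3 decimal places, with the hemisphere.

26.750°N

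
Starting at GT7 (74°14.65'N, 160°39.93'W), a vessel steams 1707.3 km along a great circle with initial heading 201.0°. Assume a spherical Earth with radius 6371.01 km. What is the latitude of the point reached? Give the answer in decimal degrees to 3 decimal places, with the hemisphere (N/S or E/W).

GT7: φ = +74.24417°, λ = -160.66550°
δ = d/R = 1707.3/6371.01 = 0.267979 rad
φ₂ = arcsin(sin φ₁ cos δ + cos φ₁ sin δ cos θ)
   = arcsin(0.96243·0.96431 + 0.27154·0.26478·-0.93358) = 59.42376°
λ₂ = λ₁ + atan2(sin θ sin δ cos φ₁, cos δ − sin φ₁ sin φ₂) = -171.41643°

59.424°N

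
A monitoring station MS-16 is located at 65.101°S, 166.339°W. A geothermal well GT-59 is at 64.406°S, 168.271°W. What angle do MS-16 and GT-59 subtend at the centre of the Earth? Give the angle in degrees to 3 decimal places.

Δφ = 0.6950°,  Δλ = -1.9320°
a = sin²(Δφ/2) + cos φ₁ cos φ₂ sin²(Δλ/2) = 0.000088
c = 2·arcsin(√a) = 0.018813 rad = 1.0779°

1.078°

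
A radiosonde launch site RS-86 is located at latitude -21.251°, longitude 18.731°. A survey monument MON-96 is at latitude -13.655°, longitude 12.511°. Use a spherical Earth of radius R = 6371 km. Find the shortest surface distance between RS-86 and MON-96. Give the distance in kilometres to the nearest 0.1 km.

1071.4 km

Δφ = 7.5960°,  Δλ = -6.2200°
a = sin²(Δφ/2) + cos φ₁ cos φ₂ sin²(Δλ/2) = 0.007053
c = 2·arcsin(√a) = 0.168166 rad = 9.6352°
d = R·c = 6371 × 0.168166 = 1071.4 km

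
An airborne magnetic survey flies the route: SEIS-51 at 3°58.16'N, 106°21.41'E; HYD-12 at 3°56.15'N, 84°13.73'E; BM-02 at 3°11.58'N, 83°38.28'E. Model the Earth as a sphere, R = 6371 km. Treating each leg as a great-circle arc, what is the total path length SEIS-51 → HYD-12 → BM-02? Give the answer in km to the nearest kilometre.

SEIS-51: φ = +3.96933°, λ = +106.35683°
HYD-12: φ = +3.93583°, λ = +84.22883°
BM-02: φ = +3.19300°, λ = +83.63800°
SEIS-51→HYD-12: c = 0.385277 rad, d = 2454.60 km
HYD-12→BM-02: c = 0.016553 rad, d = 105.46 km
Total = 2454.60 + 105.46 = 2560.06 km

2560 km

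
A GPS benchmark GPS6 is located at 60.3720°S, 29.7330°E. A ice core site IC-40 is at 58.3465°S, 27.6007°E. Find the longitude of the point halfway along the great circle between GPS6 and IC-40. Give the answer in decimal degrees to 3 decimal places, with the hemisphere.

Bx = cos φ₂ cos Δλ = 0.524418,  By = cos φ₂ sin Δλ = -0.019526
φₘ = atan2(sin φ₁ + sin φ₂, √((cos φ₁ + Bx)² + By²)) = -59.36360°
λₘ = λ₁ + atan2(By, cos φ₁ + Bx) = 28.63503°

28.635°E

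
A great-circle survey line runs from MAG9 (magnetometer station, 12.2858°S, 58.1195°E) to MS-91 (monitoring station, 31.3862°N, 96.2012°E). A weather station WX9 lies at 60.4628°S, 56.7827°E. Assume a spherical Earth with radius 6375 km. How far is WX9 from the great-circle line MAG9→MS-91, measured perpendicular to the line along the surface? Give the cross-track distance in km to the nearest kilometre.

δ₁₃ = central angle MAG9→WX9 = 0.841023 rad  (haversine)
θ₁₃ = bearing MAG9→WX9 = 180.884°,  θ₁₂ = bearing MAG9→MS-91 = 38.929°
dₓₜ = R·arcsin(sin δ₁₃ · sin(θ₁₃ − θ₁₂)) = 6375·arcsin(0.74533·sin(141.955°)) = 3042.408 km
|dₓₜ| = 3042.408 km

3042 km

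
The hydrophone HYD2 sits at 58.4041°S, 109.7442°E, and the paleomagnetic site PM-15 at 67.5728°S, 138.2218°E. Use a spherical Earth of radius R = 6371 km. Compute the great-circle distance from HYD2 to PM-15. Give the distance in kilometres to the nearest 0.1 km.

1737.6 km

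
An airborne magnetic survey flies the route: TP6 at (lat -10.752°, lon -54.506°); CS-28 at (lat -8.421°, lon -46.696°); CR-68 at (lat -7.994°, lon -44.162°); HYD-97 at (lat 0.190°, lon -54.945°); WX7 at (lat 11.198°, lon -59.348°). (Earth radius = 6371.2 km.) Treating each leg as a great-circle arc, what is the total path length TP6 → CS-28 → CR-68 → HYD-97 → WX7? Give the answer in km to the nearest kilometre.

3997 km

TP6→CS-28: c = 0.140417 rad, d = 894.62 km
CS-28→CR-68: c = 0.044403 rad, d = 282.90 km
CR-68→HYD-97: c = 0.235788 rad, d = 1502.25 km
HYD-97→WX7: c = 0.206739 rad, d = 1317.18 km
Total = 894.62 + 282.90 + 1502.25 + 1317.18 = 3996.96 km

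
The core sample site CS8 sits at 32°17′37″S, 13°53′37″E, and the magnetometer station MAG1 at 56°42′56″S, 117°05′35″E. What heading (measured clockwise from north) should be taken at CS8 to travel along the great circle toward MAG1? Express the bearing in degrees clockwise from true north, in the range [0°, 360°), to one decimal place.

CS8: φ = -32.29361°, λ = +13.89361°
MAG1: φ = -56.71556°, λ = +117.09306°
Δλ = 103.1994°
y = sin Δλ · cos φ₂ = 0.534297
x = cos φ₁ sin φ₂ − sin φ₁ cos φ₂ cos Δλ = -0.773601
θ = atan2(y, x) = 145.3686° → 145.3686° (mod 360°)

145.4°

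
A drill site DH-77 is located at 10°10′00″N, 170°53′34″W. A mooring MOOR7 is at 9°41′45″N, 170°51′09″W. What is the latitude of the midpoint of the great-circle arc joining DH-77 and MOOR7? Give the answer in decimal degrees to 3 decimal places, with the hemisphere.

DH-77: φ = +10.16667°, λ = -170.89278°
MOOR7: φ = +9.69583°, λ = -170.85250°
Bx = cos φ₂ cos Δλ = 0.985715,  By = cos φ₂ sin Δλ = 0.000693
φₘ = atan2(sin φ₁ + sin φ₂, √((cos φ₁ + Bx)² + By²)) = 9.93125°
λₘ = λ₁ + atan2(By, cos φ₁ + Bx) = -170.87262°

9.931°N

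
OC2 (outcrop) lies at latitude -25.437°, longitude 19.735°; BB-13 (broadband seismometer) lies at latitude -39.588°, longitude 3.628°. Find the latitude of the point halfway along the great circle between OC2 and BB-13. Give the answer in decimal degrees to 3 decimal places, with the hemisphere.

32.769°S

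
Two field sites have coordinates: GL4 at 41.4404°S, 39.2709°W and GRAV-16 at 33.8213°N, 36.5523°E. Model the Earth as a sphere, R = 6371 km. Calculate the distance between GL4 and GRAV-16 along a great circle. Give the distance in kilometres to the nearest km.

Δφ = 75.2617°,  Δλ = 75.8232°
a = sin²(Δφ/2) + cos φ₁ cos φ₂ sin²(Δλ/2) = 0.607927
c = 2·arcsin(√a) = 1.788362 rad = 102.4656°
d = R·c = 6371 × 1.788362 = 11393.7 km

11394 km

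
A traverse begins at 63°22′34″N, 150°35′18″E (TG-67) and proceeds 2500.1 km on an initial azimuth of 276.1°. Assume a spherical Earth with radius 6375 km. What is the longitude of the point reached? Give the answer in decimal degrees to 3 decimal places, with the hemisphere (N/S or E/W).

105.420°E

TG-67: φ = +63.37611°, λ = +150.58833°
δ = d/R = 2500.1/6375 = 0.392173 rad
φ₂ = arcsin(sin φ₁ cos δ + cos φ₁ sin δ cos θ)
   = arcsin(0.89397·0.92408 + 0.44813·0.38220·0.10626) = 57.59686°
λ₂ = λ₁ + atan2(sin θ sin δ cos φ₁, cos δ − sin φ₁ sin φ₂) = 105.41972°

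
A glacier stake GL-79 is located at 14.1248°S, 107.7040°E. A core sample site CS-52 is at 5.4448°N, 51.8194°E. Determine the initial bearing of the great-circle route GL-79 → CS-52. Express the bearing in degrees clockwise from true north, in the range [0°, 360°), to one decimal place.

Δλ = -55.8846°
y = sin Δλ · cos φ₂ = -0.824174
x = cos φ₁ sin φ₂ − sin φ₁ cos φ₂ cos Δλ = 0.228270
θ = atan2(y, x) = -74.5190° → 285.4810° (mod 360°)

285.5°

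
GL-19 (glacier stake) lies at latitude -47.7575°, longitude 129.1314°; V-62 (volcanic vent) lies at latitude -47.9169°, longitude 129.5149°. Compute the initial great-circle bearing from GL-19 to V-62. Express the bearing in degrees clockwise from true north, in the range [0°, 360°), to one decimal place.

Δλ = 0.3835°
y = sin Δλ · cos φ₂ = 0.004486
x = cos φ₁ sin φ₂ − sin φ₁ cos φ₂ cos Δλ = -0.002793
θ = atan2(y, x) = 121.9087° → 121.9087° (mod 360°)

121.9°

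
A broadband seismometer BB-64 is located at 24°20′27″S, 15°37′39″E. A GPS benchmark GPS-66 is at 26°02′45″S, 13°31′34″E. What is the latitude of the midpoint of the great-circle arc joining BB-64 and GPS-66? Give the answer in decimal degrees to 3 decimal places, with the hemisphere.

BB-64: φ = -24.34083°, λ = +15.62750°
GPS-66: φ = -26.04583°, λ = +13.52611°
Bx = cos φ₂ cos Δλ = 0.897839,  By = cos φ₂ sin Δλ = -0.032944
φₘ = atan2(sin φ₁ + sin φ₂, √((cos φ₁ + Bx)² + By²)) = -25.19704°
λₘ = λ₁ + atan2(By, cos φ₁ + Bx) = 14.58416°

25.197°S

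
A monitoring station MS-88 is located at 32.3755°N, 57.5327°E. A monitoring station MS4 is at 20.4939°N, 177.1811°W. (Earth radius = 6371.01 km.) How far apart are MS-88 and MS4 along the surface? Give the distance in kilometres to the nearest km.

11746 km

Δφ = -11.8816°,  Δλ = 125.2862°
a = sin²(Δφ/2) + cos φ₁ cos φ₂ sin²(Δλ/2) = 0.634760
c = 2·arcsin(√a) = 1.843690 rad = 105.6357°
d = R·c = 6371.01 × 1.843690 = 11746.2 km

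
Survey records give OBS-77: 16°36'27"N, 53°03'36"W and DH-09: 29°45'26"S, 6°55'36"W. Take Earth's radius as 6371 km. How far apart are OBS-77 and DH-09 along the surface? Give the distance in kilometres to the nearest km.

7143 km

OBS-77: φ = +16.60750°, λ = -53.06000°
DH-09: φ = -29.75722°, λ = -6.92667°
Δφ = -46.3647°,  Δλ = 46.1333°
a = sin²(Δφ/2) + cos φ₁ cos φ₂ sin²(Δλ/2) = 0.282675
c = 2·arcsin(√a) = 1.121146 rad = 64.2369°
d = R·c = 6371 × 1.121146 = 7142.8 km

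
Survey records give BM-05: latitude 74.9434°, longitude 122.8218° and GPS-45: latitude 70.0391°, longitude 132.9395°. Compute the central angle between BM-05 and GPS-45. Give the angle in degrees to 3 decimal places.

Δφ = -4.9043°,  Δλ = 10.1177°
a = sin²(Δφ/2) + cos φ₁ cos φ₂ sin²(Δλ/2) = 0.002520
c = 2·arcsin(√a) = 0.100443 rad = 5.7550°

5.755°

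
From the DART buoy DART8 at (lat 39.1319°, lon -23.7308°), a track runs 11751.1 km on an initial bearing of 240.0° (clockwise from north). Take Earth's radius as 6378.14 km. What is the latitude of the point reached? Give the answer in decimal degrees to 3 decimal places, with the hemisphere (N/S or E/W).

32.884°S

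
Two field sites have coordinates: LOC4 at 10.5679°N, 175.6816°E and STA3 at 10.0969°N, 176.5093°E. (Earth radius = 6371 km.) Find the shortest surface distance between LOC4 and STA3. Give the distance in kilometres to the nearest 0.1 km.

Δφ = -0.4710°,  Δλ = 0.8277°
a = sin²(Δφ/2) + cos φ₁ cos φ₂ sin²(Δλ/2) = 0.000067
c = 2·arcsin(√a) = 0.016418 rad = 0.9407°
d = R·c = 6371 × 0.016418 = 104.6 km

104.6 km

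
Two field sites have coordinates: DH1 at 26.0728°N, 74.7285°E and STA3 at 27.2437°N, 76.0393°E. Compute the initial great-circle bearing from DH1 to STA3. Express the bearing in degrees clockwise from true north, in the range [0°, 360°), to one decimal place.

44.7°

Δλ = 1.3108°
y = sin Δλ · cos φ₂ = 0.020338
x = cos φ₁ sin φ₂ − sin φ₁ cos φ₂ cos Δλ = 0.020537
θ = atan2(y, x) = 44.7214° → 44.7214° (mod 360°)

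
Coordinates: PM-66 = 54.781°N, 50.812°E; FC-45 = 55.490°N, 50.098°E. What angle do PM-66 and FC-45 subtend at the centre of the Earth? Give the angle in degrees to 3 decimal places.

0.818°

Δφ = 0.7090°,  Δλ = -0.7140°
a = sin²(Δφ/2) + cos φ₁ cos φ₂ sin²(Δλ/2) = 0.000051
c = 2·arcsin(√a) = 0.014278 rad = 0.8181°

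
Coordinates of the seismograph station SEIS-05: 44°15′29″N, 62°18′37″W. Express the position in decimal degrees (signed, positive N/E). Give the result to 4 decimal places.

+44.2581°, -62.3103°

lat: 44.2581° N → +44.2581°
lon: 62.3103° W → -62.3103°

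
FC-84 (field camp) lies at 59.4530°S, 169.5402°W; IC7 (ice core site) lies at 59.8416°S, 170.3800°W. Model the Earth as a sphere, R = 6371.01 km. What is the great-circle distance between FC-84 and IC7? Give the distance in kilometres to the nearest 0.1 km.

64.0 km

Δφ = -0.3886°,  Δλ = -0.8398°
a = sin²(Δφ/2) + cos φ₁ cos φ₂ sin²(Δλ/2) = 0.000025
c = 2·arcsin(√a) = 0.010043 rad = 0.5754°
d = R·c = 6371.01 × 0.010043 = 64.0 km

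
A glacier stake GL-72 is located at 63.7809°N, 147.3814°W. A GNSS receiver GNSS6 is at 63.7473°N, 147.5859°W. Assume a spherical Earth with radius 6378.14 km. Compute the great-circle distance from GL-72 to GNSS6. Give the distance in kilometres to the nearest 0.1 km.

10.7 km

Δφ = -0.0336°,  Δλ = -0.2045°
a = sin²(Δφ/2) + cos φ₁ cos φ₂ sin²(Δλ/2) = 0.000001
c = 2·arcsin(√a) = 0.001683 rad = 0.0964°
d = R·c = 6378.14 × 0.001683 = 10.7 km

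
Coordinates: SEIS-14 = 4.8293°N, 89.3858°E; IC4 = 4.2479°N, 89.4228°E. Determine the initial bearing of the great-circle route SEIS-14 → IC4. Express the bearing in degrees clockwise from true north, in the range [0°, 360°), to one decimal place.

176.4°

Δλ = 0.0370°
y = sin Δλ · cos φ₂ = 0.000644
x = cos φ₁ sin φ₂ − sin φ₁ cos φ₂ cos Δλ = -0.010147
θ = atan2(y, x) = 176.3685° → 176.3685° (mod 360°)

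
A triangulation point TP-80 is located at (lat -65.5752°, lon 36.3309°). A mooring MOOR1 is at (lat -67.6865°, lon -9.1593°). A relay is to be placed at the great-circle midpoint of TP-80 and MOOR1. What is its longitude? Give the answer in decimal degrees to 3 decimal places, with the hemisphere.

14.610°E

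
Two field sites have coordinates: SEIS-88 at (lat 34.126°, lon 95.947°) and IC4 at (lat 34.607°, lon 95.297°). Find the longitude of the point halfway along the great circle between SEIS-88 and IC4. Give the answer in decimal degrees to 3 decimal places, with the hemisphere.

95.623°E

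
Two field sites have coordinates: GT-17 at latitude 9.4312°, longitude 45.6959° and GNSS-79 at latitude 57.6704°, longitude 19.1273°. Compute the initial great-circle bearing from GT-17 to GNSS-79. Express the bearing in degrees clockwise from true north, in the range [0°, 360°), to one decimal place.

342.4°

Δλ = -26.5686°
y = sin Δλ · cos φ₂ = -0.239195
x = cos φ₁ sin φ₂ − sin φ₁ cos φ₂ cos Δλ = 0.755186
θ = atan2(y, x) = -17.5749° → 342.4251° (mod 360°)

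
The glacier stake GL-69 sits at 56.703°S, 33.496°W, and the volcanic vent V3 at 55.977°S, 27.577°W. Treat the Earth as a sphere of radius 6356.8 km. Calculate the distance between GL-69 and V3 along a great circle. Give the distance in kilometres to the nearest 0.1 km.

Δφ = 0.7260°,  Δλ = 5.9190°
a = sin²(Δφ/2) + cos φ₁ cos φ₂ sin²(Δλ/2) = 0.000859
c = 2·arcsin(√a) = 0.058624 rad = 3.3589°
d = R·c = 6356.8 × 0.058624 = 372.7 km

372.7 km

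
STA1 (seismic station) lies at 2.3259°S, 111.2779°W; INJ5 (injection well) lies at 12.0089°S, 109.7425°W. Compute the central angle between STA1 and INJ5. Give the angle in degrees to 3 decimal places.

9.802°

Δφ = -9.6830°,  Δλ = 1.5354°
a = sin²(Δφ/2) + cos φ₁ cos φ₂ sin²(Δλ/2) = 0.007299
c = 2·arcsin(√a) = 0.171074 rad = 9.8018°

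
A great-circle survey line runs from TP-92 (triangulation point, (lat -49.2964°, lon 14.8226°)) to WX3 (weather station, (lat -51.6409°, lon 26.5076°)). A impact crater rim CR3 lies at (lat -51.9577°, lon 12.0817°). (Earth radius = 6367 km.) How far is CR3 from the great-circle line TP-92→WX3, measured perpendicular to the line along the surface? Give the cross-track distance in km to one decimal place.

347.7 km

δ₁₃ = central angle TP-92→CR3 = 0.055474 rad  (haversine)
θ₁₃ = bearing TP-92→CR3 = 212.106°,  θ₁₂ = bearing TP-92→WX3 = 111.952°
dₓₜ = R·arcsin(sin δ₁₃ · sin(θ₁₃ − θ₁₂)) = 6367·arcsin(0.05545·sin(100.154°)) = 347.665 km
|dₓₜ| = 347.665 km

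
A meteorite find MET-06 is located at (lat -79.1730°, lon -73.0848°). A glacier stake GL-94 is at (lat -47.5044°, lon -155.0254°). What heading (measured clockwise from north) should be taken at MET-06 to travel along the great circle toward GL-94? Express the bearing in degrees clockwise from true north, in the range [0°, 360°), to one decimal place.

266.1°

Δλ = -81.9406°
y = sin Δλ · cos φ₂ = -0.668862
x = cos φ₁ sin φ₂ − sin φ₁ cos φ₂ cos Δλ = -0.045479
θ = atan2(y, x) = -93.8899° → 266.1101° (mod 360°)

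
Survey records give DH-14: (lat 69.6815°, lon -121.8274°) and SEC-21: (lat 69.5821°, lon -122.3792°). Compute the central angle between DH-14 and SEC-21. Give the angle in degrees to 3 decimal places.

Δφ = -0.0994°,  Δλ = -0.5518°
a = sin²(Δφ/2) + cos φ₁ cos φ₂ sin²(Δλ/2) = 0.000004
c = 2·arcsin(√a) = 0.003774 rad = 0.2163°

0.216°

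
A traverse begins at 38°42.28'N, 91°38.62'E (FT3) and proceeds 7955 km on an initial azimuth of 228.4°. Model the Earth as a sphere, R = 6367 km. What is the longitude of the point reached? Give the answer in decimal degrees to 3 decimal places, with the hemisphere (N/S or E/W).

43.713°E

FT3: φ = +38.70467°, λ = +91.64367°
δ = d/R = 7955/6367 = 1.249411 rad
φ₂ = arcsin(sin φ₁ cos δ + cos φ₁ sin δ cos θ)
   = arcsin(0.62531·0.31588 + 0.78038·0.94880·-0.66393) = -17.10141°
λ₂ = λ₁ + atan2(sin θ sin δ cos φ₁, cos δ − sin φ₁ sin φ₂) = 43.71326°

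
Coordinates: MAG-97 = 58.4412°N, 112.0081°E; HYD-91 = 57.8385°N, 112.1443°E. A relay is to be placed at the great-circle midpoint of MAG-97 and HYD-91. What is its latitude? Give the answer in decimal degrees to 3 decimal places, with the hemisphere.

58.140°N

Bx = cos φ₂ cos Δλ = 0.532306,  By = cos φ₂ sin Δλ = 0.001265
φₘ = atan2(sin φ₁ + sin φ₂, √((cos φ₁ + Bx)² + By²)) = 58.13987°
λₘ = λ₁ + atan2(By, cos φ₁ + Bx) = 112.07678°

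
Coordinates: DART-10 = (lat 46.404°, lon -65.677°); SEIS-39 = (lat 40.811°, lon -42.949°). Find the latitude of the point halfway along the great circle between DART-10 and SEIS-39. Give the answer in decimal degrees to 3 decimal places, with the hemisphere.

Bx = cos φ₂ cos Δλ = 0.698098,  By = cos φ₂ sin Δλ = 0.292422
φₘ = atan2(sin φ₁ + sin φ₂, √((cos φ₁ + Bx)² + By²)) = 44.17303°
λₘ = λ₁ + atan2(By, cos φ₁ + Bx) = -53.77722°

44.173°N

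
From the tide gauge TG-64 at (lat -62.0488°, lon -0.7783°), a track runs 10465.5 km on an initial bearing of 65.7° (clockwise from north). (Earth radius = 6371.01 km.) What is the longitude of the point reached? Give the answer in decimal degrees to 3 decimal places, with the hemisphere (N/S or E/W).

δ = d/R = 10465.5/6371.01 = 1.642675 rad
φ₂ = arcsin(sin φ₁ cos δ + cos φ₁ sin δ cos θ)
   = arcsin(-0.88335·-0.07182 + 0.46872·0.99742·0.41151) = 14.82254°
λ₂ = λ₁ + atan2(sin θ sin δ cos φ₁, cos δ − sin φ₁ sin φ₂) = 69.33073°

69.331°E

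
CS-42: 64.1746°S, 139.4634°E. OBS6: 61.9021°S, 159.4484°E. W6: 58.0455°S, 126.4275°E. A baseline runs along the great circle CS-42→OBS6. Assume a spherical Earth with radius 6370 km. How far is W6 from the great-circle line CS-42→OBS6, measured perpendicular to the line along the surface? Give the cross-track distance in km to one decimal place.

667.3 km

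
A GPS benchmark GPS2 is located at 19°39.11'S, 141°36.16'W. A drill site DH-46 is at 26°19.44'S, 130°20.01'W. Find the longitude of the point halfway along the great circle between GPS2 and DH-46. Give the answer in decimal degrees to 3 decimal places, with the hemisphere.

GPS2: φ = -19.65183°, λ = -141.60267°
DH-46: φ = -26.32400°, λ = -130.33350°
Bx = cos φ₂ cos Δλ = 0.879020,  By = cos φ₂ sin Δλ = 0.175154
φₘ = atan2(sin φ₁ + sin φ₂, √((cos φ₁ + Bx)² + By²)) = -23.08779°
λₘ = λ₁ + atan2(By, cos φ₁ + Bx) = -136.10787°

136.108°W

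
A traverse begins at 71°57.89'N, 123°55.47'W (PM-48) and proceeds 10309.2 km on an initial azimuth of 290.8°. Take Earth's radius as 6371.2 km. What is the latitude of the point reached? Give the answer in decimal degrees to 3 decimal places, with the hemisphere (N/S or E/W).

3.719°N

PM-48: φ = +71.96483°, λ = -123.92450°
δ = d/R = 10309.2/6371.2 = 1.618094 rad
φ₂ = arcsin(sin φ₁ cos δ + cos φ₁ sin δ cos θ)
   = arcsin(0.95087·-0.04728 + 0.30960·0.99888·0.35511) = 3.71890°
λ₂ = λ₁ + atan2(sin θ sin δ cos φ₁, cos δ − sin φ₁ sin φ₂) = 125.42526°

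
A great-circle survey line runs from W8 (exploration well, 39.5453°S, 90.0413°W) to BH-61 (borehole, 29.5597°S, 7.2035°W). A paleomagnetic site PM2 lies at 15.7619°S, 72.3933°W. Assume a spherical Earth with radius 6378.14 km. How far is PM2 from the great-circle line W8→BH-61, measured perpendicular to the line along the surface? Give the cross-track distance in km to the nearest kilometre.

δ₁₃ = central angle W8→PM2 = 0.494619 rad  (haversine)
θ₁₃ = bearing W8→PM2 = 37.926°,  θ₁₂ = bearing W8→BH-61 = 109.838°
dₓₜ = R·arcsin(sin δ₁₃ · sin(θ₁₃ − θ₁₂)) = 6378.14·arcsin(0.47470·sin(-71.912°)) = -2985.933 km
|dₓₜ| = 2985.933 km

2986 km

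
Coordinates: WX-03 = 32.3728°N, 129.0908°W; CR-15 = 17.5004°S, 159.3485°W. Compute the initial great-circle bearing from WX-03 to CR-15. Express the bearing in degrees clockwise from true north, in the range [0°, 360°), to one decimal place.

Δλ = -30.2577°
y = sin Δλ · cos φ₂ = -0.480567
x = cos φ₁ sin φ₂ − sin φ₁ cos φ₂ cos Δλ = -0.695054
θ = atan2(y, x) = -145.3396° → 214.6604° (mod 360°)

214.7°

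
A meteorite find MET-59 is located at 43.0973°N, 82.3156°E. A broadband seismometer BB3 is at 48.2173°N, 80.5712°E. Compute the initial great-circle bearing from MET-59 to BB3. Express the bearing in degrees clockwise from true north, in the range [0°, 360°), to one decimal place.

347.2°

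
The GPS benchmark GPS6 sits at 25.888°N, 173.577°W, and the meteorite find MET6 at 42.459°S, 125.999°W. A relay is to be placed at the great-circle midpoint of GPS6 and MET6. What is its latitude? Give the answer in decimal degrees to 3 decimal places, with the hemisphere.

Bx = cos φ₂ cos Δλ = 0.497683,  By = cos φ₂ sin Δλ = 0.544612
φₘ = atan2(sin φ₁ + sin φ₂, √((cos φ₁ + Bx)² + By²)) = -9.03420°
λₘ = λ₁ + atan2(By, cos φ₁ + Bx) = -152.28358°

9.034°S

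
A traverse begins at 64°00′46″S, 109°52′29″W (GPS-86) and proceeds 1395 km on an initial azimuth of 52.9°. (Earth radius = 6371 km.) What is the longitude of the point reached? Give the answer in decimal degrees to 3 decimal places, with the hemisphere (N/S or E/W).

GPS-86: φ = -64.01278°, λ = -109.87472°
δ = d/R = 1395/6371 = 0.218961 rad
φ₂ = arcsin(sin φ₁ cos δ + cos φ₁ sin δ cos θ)
   = arcsin(-0.89889·0.97612 + 0.43817·0.21722·0.60321) = -55.08657°
λ₂ = λ₁ + atan2(sin θ sin δ cos φ₁, cos δ − sin φ₁ sin φ₂) = -92.25479°

92.255°W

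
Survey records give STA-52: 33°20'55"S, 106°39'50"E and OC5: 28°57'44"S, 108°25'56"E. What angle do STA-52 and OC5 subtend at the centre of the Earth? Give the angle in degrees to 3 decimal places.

STA-52: φ = -33.34861°, λ = +106.66389°
OC5: φ = -28.96222°, λ = +108.43222°
Δφ = 4.3864°,  Δλ = 1.7683°
a = sin²(Δφ/2) + cos φ₁ cos φ₂ sin²(Δλ/2) = 0.001639
c = 2·arcsin(√a) = 0.080980 rad = 4.6398°

4.640°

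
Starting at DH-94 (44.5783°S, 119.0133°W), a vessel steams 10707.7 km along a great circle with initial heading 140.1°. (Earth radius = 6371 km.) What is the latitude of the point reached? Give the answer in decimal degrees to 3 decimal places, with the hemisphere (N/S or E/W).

27.786°S

δ = d/R = 10707.7/6371 = 1.680694 rad
φ₂ = arcsin(sin φ₁ cos δ + cos φ₁ sin δ cos θ)
   = arcsin(-0.70188·-0.10968 + 0.71229·0.99397·-0.76717) = -27.78591°
λ₂ = λ₁ + atan2(sin θ sin δ cos φ₁, cos δ − sin φ₁ sin φ₂) = 14.87628°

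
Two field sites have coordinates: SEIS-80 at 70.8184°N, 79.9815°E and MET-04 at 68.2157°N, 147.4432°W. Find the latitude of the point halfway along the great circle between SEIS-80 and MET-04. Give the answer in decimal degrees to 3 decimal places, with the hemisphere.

Bx = cos φ₂ cos Δλ = -0.251080,  By = cos φ₂ sin Δλ = 0.273284
φₘ = atan2(sin φ₁ + sin φ₂, √((cos φ₁ + Bx)² + By²)) = 81.37666°
λₘ = λ₁ + atan2(By, cos φ₁ + Bx) = 154.15202°

81.377°N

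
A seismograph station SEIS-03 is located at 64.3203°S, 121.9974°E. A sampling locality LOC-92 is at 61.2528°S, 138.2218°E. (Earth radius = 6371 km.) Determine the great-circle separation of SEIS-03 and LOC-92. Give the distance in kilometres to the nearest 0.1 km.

Δφ = 3.0675°,  Δλ = 16.2244°
a = sin²(Δφ/2) + cos φ₁ cos φ₂ sin²(Δλ/2) = 0.004866
c = 2·arcsin(√a) = 0.139633 rad = 8.0004°
d = R·c = 6371 × 0.139633 = 889.6 km

889.6 km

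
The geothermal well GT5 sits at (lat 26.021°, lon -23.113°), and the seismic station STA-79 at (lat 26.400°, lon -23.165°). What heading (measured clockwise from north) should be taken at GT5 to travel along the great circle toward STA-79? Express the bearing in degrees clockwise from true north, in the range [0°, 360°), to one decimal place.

Δλ = -0.0520°
y = sin Δλ · cos φ₂ = -0.000813
x = cos φ₁ sin φ₂ − sin φ₁ cos φ₂ cos Δλ = 0.006615
θ = atan2(y, x) = -7.0061° → 352.9939° (mod 360°)

353.0°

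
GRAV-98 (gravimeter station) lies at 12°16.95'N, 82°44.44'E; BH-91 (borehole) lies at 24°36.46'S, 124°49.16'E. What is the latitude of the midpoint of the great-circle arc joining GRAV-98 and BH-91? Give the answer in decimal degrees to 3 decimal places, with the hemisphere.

GRAV-98: φ = +12.28250°, λ = +82.74067°
BH-91: φ = -24.60767°, λ = +124.81933°
Bx = cos φ₂ cos Δλ = 0.674817,  By = cos φ₂ sin Δλ = 0.609288
φₘ = atan2(sin φ₁ + sin φ₂, √((cos φ₁ + Bx)² + By²)) = -6.59838°
λₘ = λ₁ + atan2(By, cos φ₁ + Bx) = 102.98637°

6.598°S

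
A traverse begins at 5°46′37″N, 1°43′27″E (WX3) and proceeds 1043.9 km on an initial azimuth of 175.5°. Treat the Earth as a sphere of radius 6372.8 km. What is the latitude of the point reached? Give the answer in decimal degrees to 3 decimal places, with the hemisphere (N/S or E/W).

3.580°S

WX3: φ = +5.77694°, λ = +1.72417°
δ = d/R = 1043.9/6372.8 = 0.163806 rad
φ₂ = arcsin(sin φ₁ cos δ + cos φ₁ sin δ cos θ)
   = arcsin(0.10066·0.98661 + 0.99492·0.16307·-0.99692) = -3.57971°
λ₂ = λ₁ + atan2(sin θ sin δ cos φ₁, cos δ − sin φ₁ sin φ₂) = 2.45870°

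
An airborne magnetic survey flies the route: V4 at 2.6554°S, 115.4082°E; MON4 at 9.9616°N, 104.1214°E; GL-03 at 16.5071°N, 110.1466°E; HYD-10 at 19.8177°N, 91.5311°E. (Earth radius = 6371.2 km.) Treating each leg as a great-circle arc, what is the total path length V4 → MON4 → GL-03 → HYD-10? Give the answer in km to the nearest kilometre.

V4→MON4: c = 0.294926 rad, d = 1879.03 km
MON4→GL-03: c = 0.153349 rad, d = 977.02 km
GL-03→HYD-10: c = 0.313888 rad, d = 1999.84 km
Total = 1879.03 + 977.02 + 1999.84 = 4855.89 km

4856 km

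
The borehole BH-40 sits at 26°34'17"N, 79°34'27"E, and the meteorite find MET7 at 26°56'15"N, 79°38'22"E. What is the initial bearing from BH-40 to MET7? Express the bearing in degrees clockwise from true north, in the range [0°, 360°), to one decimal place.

9.0°

BH-40: φ = +26.57139°, λ = +79.57417°
MET7: φ = +26.93750°, λ = +79.63944°
Δλ = 0.0653°
y = sin Δλ · cos φ₂ = 0.001016
x = cos φ₁ sin φ₂ − sin φ₁ cos φ₂ cos Δλ = 0.006390
θ = atan2(y, x) = 9.0316° → 9.0316° (mod 360°)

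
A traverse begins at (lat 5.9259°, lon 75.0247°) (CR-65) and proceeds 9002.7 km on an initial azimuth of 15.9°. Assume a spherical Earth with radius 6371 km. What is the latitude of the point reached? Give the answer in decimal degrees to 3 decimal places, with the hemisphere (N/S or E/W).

73.934°N

δ = d/R = 9002.7/6371 = 1.413075 rad
φ₂ = arcsin(sin φ₁ cos δ + cos φ₁ sin δ cos θ)
   = arcsin(0.10324·0.15707 + 0.99466·0.98759·0.96174) = 73.93419°
λ₂ = λ₁ + atan2(sin θ sin δ cos φ₁, cos δ − sin φ₁ sin φ₂) = 152.89101°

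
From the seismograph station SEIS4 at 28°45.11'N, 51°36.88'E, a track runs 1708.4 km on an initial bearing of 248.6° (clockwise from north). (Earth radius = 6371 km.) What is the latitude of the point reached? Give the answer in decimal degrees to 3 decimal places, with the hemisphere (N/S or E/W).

SEIS4: φ = +28.75183°, λ = +51.61467°
δ = d/R = 1708.4/6371 = 0.268153 rad
φ₂ = arcsin(sin φ₁ cos δ + cos φ₁ sin δ cos θ)
   = arcsin(0.48102·0.96426 + 0.87671·0.26495·-0.36488) = 22.27614°
λ₂ = λ₁ + atan2(sin θ sin δ cos φ₁, cos δ − sin φ₁ sin φ₂) = 36.15386°

22.276°N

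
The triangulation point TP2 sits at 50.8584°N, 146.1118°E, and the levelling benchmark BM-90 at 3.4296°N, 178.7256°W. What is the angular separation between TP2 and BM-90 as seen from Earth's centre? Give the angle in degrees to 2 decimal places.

55.84°

Δφ = -47.4288°,  Δλ = 35.1626°
a = sin²(Δφ/2) + cos φ₁ cos φ₂ sin²(Δλ/2) = 0.219238
c = 2·arcsin(√a) = 0.974570 rad = 55.8387°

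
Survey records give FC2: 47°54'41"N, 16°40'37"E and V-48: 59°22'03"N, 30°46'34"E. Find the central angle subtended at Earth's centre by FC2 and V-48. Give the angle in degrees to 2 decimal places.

14.12°

FC2: φ = +47.91139°, λ = +16.67694°
V-48: φ = +59.36750°, λ = +30.77611°
Δφ = 11.4561°,  Δλ = 14.0992°
a = sin²(Δφ/2) + cos φ₁ cos φ₂ sin²(Δλ/2) = 0.015106
c = 2·arcsin(√a) = 0.246433 rad = 14.1196°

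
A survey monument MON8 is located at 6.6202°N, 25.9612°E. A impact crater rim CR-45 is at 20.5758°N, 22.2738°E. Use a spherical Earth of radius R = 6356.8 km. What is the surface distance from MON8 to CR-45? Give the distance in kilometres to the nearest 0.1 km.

1598.3 km

Δφ = 13.9556°,  Δλ = -3.6874°
a = sin²(Δφ/2) + cos φ₁ cos φ₂ sin²(Δλ/2) = 0.015721
c = 2·arcsin(√a) = 0.251430 rad = 14.4059°
d = R·c = 6356.8 × 0.251430 = 1598.3 km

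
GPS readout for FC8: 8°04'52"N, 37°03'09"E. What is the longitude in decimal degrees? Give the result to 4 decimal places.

37.0525°E

37° + 3′/60 + 9″/3600 = 37 + 0.05000 + 0.00250 = 37.0525°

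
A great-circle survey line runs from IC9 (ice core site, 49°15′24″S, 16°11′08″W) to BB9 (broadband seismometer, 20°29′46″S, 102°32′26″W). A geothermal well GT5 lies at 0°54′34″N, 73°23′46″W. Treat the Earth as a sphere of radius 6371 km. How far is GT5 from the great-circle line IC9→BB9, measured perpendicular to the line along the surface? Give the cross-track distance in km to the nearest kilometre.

3900 km

IC9: φ = -49.25667°, λ = -16.18556°
BB9: φ = -20.49611°, λ = -102.54056°
GT5: φ = +0.90944°, λ = -73.39611°
δ₁₃ = central angle IC9→GT5 = 1.222405 rad  (haversine)
θ₁₃ = bearing IC9→GT5 = 296.583°,  θ₁₂ = bearing IC9→BB9 = 258.899°
dₓₜ = R·arcsin(sin δ₁₃ · sin(θ₁₃ − θ₁₂)) = 6371·arcsin(0.93992·sin(37.684°)) = 3899.606 km
|dₓₜ| = 3899.606 km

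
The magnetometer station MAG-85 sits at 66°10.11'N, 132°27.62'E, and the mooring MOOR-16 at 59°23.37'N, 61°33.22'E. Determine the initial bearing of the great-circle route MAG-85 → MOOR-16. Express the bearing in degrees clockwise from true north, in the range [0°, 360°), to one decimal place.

MAG-85: φ = +66.16850°, λ = +132.46033°
MOOR-16: φ = +59.38950°, λ = +61.55367°
Δλ = -70.9067°
y = sin Δλ · cos φ₂ = -0.481187
x = cos φ₁ sin φ₂ − sin φ₁ cos φ₂ cos Δλ = 0.195382
θ = atan2(y, x) = -67.9008° → 292.0992° (mod 360°)

292.1°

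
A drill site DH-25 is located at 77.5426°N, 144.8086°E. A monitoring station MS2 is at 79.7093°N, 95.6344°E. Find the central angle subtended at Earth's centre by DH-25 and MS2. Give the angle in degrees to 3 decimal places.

9.618°

Δφ = 2.1667°,  Δλ = -49.1742°
a = sin²(Δφ/2) + cos φ₁ cos φ₂ sin²(Δλ/2) = 0.007029
c = 2·arcsin(√a) = 0.167872 rad = 9.6184°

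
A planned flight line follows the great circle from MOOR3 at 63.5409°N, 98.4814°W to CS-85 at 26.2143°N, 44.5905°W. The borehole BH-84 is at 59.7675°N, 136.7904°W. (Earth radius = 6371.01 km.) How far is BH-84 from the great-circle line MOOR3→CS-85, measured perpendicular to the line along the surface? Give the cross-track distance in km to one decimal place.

δ₁₃ = central angle MOOR3→BH-84 = 0.319074 rad  (haversine)
θ₁₃ = bearing MOOR3→BH-84 = 275.717°,  θ₁₂ = bearing MOOR3→CS-85 = 110.882°
dₓₜ = R·arcsin(sin δ₁₃ · sin(θ₁₃ − θ₁₂)) = 6371.01·arcsin(0.31369·sin(164.835°)) = 523.387 km
|dₓₜ| = 523.387 km

523.4 km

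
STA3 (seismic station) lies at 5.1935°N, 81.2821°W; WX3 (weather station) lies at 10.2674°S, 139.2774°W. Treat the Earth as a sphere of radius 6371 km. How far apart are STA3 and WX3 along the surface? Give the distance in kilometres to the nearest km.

6648 km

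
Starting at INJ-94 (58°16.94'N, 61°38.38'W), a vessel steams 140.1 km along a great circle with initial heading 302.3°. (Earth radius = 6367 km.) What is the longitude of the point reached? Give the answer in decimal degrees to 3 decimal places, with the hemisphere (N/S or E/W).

INJ-94: φ = +58.28233°, λ = -61.63967°
δ = d/R = 140.1/6367 = 0.022004 rad
φ₂ = arcsin(sin φ₁ cos δ + cos φ₁ sin δ cos θ)
   = arcsin(0.85065·0.99976 + 0.52573·0.02200·0.53435) = 58.93963°
λ₂ = λ₁ + atan2(sin θ sin δ cos φ₁, cos δ − sin φ₁ sin φ₂) = -63.70541°

63.705°W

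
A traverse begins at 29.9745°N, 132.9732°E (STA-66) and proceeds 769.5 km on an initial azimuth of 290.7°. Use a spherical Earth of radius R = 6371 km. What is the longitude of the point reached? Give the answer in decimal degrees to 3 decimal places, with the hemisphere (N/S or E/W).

125.319°E

δ = d/R = 769.5/6371 = 0.120782 rad
φ₂ = arcsin(sin φ₁ cos δ + cos φ₁ sin δ cos θ)
   = arcsin(0.49961·0.99271 + 0.86625·0.12049·0.35347) = 32.19943°
λ₂ = λ₁ + atan2(sin θ sin δ cos φ₁, cos δ − sin φ₁ sin φ₂) = 125.31890°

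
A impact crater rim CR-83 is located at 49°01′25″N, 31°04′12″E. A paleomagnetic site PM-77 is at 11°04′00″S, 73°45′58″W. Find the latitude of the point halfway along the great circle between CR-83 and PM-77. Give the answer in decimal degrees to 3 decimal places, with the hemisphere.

28.632°N

CR-83: φ = +49.02361°, λ = +31.07000°
PM-77: φ = -11.06667°, λ = -73.76611°
Bx = cos φ₂ cos Δλ = -0.251294,  By = cos φ₂ sin Δλ = -0.948687
φₘ = atan2(sin φ₁ + sin φ₂, √((cos φ₁ + Bx)² + By²)) = 28.63182°
λₘ = λ₁ + atan2(By, cos φ₁ + Bx) = -35.83995°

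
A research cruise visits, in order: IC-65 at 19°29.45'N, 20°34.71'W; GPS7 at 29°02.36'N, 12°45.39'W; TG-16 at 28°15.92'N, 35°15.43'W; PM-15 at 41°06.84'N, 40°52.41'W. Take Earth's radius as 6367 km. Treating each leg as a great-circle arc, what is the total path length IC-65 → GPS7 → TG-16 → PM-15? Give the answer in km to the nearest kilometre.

5032 km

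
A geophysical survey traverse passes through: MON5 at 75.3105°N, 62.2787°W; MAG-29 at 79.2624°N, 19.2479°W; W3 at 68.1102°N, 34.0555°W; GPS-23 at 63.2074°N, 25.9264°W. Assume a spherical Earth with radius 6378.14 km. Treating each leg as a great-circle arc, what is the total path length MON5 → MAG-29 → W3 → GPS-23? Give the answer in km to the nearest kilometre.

3085 km

MON5→MAG-29: c = 0.173927 rad, d = 1109.33 km
MAG-29→W3: c = 0.206229 rad, d = 1315.36 km
W3→GPS-23: c = 0.103463 rad, d = 659.90 km
Total = 1109.33 + 1315.36 + 659.90 = 3084.59 km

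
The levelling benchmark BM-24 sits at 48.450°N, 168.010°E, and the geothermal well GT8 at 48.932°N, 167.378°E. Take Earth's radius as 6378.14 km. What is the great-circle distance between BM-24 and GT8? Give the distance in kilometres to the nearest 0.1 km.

Δφ = 0.4820°,  Δλ = -0.6320°
a = sin²(Δφ/2) + cos φ₁ cos φ₂ sin²(Δλ/2) = 0.000031
c = 2·arcsin(√a) = 0.011126 rad = 0.6375°
d = R·c = 6378.14 × 0.011126 = 71.0 km

71.0 km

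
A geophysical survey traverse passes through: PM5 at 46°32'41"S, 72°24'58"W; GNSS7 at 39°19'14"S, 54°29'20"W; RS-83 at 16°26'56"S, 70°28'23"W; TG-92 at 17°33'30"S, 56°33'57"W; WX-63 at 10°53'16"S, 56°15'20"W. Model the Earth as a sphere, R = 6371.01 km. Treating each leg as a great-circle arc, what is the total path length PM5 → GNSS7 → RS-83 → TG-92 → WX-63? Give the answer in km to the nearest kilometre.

6865 km

PM5: φ = -46.54472°, λ = -72.41611°
GNSS7: φ = -39.32056°, λ = -54.48889°
RS-83: φ = -16.44889°, λ = -70.47306°
TG-92: φ = -17.55833°, λ = -56.56583°
WX-63: φ = -10.88778°, λ = -56.25556°
PM5→GNSS7: c = 0.260628 rad, d = 1660.47 km
GNSS7→RS-83: c = 0.467512 rad, d = 2978.52 km
RS-83→TG-92: c = 0.232869 rad, d = 1483.61 km
TG-92→WX-63: c = 0.116541 rad, d = 742.49 km
Total = 1660.47 + 2978.52 + 1483.61 + 742.49 = 6865.09 km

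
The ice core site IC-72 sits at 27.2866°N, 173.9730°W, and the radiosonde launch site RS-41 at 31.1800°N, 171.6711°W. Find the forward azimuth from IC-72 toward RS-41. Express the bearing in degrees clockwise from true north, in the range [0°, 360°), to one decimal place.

26.7°

Δλ = 2.3019°
y = sin Δλ · cos φ₂ = 0.034363
x = cos φ₁ sin φ₂ − sin φ₁ cos φ₂ cos Δλ = 0.068217
θ = atan2(y, x) = 26.7358° → 26.7358° (mod 360°)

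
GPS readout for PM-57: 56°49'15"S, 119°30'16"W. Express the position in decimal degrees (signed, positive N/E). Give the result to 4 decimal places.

-56.8208°, -119.5044°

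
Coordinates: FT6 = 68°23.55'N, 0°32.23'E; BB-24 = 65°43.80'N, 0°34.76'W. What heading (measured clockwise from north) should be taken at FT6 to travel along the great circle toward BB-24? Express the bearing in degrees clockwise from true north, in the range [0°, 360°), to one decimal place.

FT6: φ = +68.39250°, λ = +0.53717°
BB-24: φ = +65.73000°, λ = -0.57933°
Δλ = -1.1165°
y = sin Δλ · cos φ₂ = -0.008009
x = cos φ₁ sin φ₂ − sin φ₁ cos φ₂ cos Δλ = -0.046380
θ = atan2(y, x) = -170.2024° → 189.7976° (mod 360°)

189.8°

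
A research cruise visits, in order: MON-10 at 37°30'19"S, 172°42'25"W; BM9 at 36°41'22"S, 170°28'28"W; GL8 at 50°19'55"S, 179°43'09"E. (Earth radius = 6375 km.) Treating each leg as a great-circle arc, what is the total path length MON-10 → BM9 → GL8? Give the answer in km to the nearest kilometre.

1926 km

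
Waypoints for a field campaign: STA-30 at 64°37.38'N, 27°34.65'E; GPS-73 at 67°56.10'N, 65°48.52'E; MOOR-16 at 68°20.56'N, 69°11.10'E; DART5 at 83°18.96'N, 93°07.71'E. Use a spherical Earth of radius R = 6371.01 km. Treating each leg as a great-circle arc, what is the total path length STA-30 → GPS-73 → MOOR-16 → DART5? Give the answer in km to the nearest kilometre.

3620 km

STA-30: φ = +64.62300°, λ = +27.57750°
GPS-73: φ = +67.93500°, λ = +65.80867°
MOOR-16: φ = +68.34267°, λ = +69.18500°
DART5: φ = +83.31600°, λ = +93.12850°
STA-30→GPS-73: c = 0.269894 rad, d = 1719.50 km
GPS-73→MOOR-16: c = 0.023064 rad, d = 146.94 km
MOOR-16→DART5: c = 0.275278 rad, d = 1753.80 km
Total = 1719.50 + 146.94 + 1753.80 = 3620.23 km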